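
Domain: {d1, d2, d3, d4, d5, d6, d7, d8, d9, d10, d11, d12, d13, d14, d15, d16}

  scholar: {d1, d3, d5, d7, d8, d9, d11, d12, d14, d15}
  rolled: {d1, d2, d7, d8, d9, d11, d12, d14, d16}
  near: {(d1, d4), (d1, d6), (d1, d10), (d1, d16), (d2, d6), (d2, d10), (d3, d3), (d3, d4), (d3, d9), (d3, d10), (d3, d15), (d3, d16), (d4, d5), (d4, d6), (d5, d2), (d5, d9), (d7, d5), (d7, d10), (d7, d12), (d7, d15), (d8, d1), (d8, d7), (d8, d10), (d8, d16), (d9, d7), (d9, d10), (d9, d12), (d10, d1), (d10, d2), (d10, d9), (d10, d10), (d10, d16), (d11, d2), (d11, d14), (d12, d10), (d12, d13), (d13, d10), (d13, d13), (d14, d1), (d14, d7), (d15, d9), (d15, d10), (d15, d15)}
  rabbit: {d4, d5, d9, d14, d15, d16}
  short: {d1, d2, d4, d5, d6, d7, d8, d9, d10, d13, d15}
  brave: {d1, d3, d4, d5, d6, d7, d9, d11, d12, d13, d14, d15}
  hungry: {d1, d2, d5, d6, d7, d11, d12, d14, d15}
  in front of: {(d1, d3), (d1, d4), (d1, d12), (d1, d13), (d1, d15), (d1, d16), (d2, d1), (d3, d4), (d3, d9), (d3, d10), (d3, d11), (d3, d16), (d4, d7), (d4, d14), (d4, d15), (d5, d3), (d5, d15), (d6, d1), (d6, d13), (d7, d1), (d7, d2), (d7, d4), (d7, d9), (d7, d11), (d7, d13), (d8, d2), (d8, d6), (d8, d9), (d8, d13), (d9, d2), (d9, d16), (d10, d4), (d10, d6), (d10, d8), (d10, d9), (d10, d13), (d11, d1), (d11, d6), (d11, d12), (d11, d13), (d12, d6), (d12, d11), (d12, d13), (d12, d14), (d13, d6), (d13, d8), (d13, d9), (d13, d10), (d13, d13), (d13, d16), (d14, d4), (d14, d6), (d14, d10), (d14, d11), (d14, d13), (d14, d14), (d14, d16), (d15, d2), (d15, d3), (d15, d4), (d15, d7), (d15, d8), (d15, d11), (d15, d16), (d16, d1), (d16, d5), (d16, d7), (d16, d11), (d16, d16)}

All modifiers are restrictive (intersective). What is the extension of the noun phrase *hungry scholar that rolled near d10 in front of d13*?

{d1, d7, d12}

⟦that rolled⟧ = ⟦rolled⟧ = {d1, d2, d7, d8, d9, d11, d12, d14, d16}
⟦near d10⟧ = {x : ⟨x, d10⟩ ∈ ⟦near⟧} = {d1, d2, d3, d7, d8, d9, d10, d12, d13, d15}
⟦in front of d13⟧ = {x : ⟨x, d13⟩ ∈ ⟦in front of⟧} = {d1, d6, d7, d8, d10, d11, d12, d13, d14}
⟦scholar⟧ = {d1, d3, d5, d7, d8, d9, d11, d12, d14, d15}
… ∩ ⟦that rolled⟧ = {d1, d3, d5, d7, d8, d9, d11, d12, d14, d15} ∩ {d1, d2, d7, d8, d9, d11, d12, d14, d16} = {d1, d7, d8, d9, d11, d12, d14}
… ∩ ⟦near d10⟧ = {d1, d7, d8, d9, d11, d12, d14} ∩ {d1, d2, d3, d7, d8, d9, d10, d12, d13, d15} = {d1, d7, d8, d9, d12}
… ∩ ⟦in front of d13⟧ = {d1, d7, d8, d9, d12} ∩ {d1, d6, d7, d8, d10, d11, d12, d13, d14} = {d1, d7, d8, d12}
… ∩ ⟦hungry⟧ = {d1, d7, d8, d12} ∩ {d1, d2, d5, d6, d7, d11, d12, d14, d15} = {d1, d7, d12}
So ⟦hungry scholar that rolled near d10 in front of d13⟧ = {d1, d7, d12}.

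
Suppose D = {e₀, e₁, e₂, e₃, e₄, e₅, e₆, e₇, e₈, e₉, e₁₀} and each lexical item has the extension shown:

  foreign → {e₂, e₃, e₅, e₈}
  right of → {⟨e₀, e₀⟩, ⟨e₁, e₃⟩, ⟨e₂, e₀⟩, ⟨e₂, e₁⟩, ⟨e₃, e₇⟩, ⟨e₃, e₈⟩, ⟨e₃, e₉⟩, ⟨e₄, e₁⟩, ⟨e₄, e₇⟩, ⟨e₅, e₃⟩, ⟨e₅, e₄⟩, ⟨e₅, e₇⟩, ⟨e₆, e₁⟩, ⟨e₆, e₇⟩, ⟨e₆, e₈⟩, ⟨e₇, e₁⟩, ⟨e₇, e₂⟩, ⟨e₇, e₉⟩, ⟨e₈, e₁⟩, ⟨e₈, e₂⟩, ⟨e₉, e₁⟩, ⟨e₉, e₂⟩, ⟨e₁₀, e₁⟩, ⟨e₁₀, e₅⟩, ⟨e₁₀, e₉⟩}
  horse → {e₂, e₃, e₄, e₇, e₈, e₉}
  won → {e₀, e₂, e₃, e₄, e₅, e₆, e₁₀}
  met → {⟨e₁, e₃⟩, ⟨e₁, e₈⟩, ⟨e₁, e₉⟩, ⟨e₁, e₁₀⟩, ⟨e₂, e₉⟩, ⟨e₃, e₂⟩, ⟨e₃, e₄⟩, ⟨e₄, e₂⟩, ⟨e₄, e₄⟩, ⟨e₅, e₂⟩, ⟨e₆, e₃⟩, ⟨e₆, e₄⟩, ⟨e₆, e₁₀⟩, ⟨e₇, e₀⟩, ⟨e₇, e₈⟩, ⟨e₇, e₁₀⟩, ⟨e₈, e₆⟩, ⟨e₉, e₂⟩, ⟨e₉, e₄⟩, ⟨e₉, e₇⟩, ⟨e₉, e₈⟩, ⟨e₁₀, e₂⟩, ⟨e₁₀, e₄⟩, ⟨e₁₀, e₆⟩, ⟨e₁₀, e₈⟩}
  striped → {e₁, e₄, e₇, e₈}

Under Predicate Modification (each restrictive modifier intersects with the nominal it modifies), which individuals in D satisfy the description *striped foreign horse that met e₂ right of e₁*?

⟦that met e₂⟧ = {x : ⟨x, e₂⟩ ∈ ⟦met⟧} = {e₃, e₄, e₅, e₉, e₁₀}
⟦right of e₁⟧ = {x : ⟨x, e₁⟩ ∈ ⟦right of⟧} = {e₂, e₄, e₆, e₇, e₈, e₉, e₁₀}
⟦horse⟧ = {e₂, e₃, e₄, e₇, e₈, e₉}
… ∩ ⟦that met e₂⟧ = {e₂, e₃, e₄, e₇, e₈, e₉} ∩ {e₃, e₄, e₅, e₉, e₁₀} = {e₃, e₄, e₉}
… ∩ ⟦right of e₁⟧ = {e₃, e₄, e₉} ∩ {e₂, e₄, e₆, e₇, e₈, e₉, e₁₀} = {e₄, e₉}
… ∩ ⟦striped⟧ = {e₄, e₉} ∩ {e₁, e₄, e₇, e₈} = {e₄}
… ∩ ⟦foreign⟧ = {e₄} ∩ {e₂, e₃, e₅, e₈} = ∅
So ⟦striped foreign horse that met e₂ right of e₁⟧ = ∅.

∅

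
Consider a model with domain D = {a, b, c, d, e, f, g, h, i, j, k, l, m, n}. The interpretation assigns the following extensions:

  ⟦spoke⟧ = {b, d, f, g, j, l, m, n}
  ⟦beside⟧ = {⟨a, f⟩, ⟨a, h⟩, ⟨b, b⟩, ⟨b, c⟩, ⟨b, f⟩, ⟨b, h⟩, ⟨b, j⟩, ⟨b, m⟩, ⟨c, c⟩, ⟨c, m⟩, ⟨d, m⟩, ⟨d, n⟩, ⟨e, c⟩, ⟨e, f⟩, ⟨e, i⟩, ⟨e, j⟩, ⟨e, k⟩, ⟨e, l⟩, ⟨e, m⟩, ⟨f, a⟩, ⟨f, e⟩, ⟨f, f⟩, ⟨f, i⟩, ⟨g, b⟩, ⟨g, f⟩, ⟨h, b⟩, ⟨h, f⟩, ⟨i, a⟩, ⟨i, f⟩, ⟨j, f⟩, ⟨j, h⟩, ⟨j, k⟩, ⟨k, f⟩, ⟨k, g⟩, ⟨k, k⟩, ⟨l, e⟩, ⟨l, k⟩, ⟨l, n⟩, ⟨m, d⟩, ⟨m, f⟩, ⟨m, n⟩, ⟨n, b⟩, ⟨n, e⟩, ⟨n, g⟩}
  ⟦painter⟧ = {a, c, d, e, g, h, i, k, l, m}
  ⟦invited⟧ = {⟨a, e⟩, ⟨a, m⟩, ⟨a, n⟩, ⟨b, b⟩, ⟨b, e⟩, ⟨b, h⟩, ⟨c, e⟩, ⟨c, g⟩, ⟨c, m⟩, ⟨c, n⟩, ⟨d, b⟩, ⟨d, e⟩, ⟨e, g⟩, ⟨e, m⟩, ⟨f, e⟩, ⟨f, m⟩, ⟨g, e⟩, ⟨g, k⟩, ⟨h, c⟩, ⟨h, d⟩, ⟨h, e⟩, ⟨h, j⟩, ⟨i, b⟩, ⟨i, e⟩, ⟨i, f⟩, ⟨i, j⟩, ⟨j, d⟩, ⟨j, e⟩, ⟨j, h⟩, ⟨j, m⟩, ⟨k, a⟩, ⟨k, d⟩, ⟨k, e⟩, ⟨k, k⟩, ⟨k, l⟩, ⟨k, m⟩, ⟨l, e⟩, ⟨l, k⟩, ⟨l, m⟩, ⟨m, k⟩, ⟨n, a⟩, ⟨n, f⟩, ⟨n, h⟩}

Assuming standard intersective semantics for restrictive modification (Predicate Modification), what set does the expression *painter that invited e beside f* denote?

⟦that invited e⟧ = {x : ⟨x, e⟩ ∈ ⟦invited⟧} = {a, b, c, d, f, g, h, i, j, k, l}
⟦beside f⟧ = {x : ⟨x, f⟩ ∈ ⟦beside⟧} = {a, b, e, f, g, h, i, j, k, m}
⟦painter⟧ = {a, c, d, e, g, h, i, k, l, m}
… ∩ ⟦that invited e⟧ = {a, c, d, e, g, h, i, k, l, m} ∩ {a, b, c, d, f, g, h, i, j, k, l} = {a, c, d, g, h, i, k, l}
… ∩ ⟦beside f⟧ = {a, c, d, g, h, i, k, l} ∩ {a, b, e, f, g, h, i, j, k, m} = {a, g, h, i, k}
So ⟦painter that invited e beside f⟧ = {a, g, h, i, k}.

{a, g, h, i, k}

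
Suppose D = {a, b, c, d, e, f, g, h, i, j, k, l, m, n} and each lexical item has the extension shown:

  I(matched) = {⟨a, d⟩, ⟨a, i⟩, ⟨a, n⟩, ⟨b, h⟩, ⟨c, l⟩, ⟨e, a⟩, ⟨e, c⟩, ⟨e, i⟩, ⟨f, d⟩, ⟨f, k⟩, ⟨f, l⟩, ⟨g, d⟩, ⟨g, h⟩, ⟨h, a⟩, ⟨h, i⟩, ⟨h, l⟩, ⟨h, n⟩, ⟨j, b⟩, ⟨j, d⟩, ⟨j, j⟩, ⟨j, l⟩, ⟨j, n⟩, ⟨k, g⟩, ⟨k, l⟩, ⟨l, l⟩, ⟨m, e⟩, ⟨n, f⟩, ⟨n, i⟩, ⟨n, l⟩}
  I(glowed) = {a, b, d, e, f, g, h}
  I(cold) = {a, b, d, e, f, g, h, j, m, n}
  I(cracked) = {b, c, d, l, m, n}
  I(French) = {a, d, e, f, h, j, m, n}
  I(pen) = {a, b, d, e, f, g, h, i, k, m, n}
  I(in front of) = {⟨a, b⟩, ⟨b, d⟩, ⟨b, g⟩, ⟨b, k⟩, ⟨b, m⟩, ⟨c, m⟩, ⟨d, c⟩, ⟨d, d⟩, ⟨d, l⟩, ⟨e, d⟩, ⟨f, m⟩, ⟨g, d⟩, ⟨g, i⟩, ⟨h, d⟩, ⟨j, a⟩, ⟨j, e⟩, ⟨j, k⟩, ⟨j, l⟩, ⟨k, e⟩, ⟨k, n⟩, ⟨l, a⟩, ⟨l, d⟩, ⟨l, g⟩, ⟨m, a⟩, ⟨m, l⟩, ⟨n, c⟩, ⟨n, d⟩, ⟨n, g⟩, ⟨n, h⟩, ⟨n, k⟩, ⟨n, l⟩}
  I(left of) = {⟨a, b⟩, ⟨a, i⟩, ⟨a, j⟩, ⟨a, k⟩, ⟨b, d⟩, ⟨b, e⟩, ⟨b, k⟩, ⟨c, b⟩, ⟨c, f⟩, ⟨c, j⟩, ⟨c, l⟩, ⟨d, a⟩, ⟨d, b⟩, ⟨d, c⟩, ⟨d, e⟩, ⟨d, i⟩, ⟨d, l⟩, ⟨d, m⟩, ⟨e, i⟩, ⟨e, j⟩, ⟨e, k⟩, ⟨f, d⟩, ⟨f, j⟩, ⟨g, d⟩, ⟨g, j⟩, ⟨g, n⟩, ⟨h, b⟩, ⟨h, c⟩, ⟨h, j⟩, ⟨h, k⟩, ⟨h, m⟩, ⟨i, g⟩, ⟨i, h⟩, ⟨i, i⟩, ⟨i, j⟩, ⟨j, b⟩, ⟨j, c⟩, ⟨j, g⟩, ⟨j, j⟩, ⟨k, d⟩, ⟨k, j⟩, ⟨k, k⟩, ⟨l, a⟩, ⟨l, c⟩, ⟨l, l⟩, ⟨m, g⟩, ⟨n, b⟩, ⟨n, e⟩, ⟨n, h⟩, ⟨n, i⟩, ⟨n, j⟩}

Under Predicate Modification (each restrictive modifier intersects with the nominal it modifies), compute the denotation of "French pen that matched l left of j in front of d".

⟦that matched l⟧ = {x : ⟨x, l⟩ ∈ ⟦matched⟧} = {c, f, h, j, k, l, n}
⟦left of j⟧ = {x : ⟨x, j⟩ ∈ ⟦left of⟧} = {a, c, e, f, g, h, i, j, k, n}
⟦in front of d⟧ = {x : ⟨x, d⟩ ∈ ⟦in front of⟧} = {b, d, e, g, h, l, n}
⟦pen⟧ = {a, b, d, e, f, g, h, i, k, m, n}
… ∩ ⟦that matched l⟧ = {a, b, d, e, f, g, h, i, k, m, n} ∩ {c, f, h, j, k, l, n} = {f, h, k, n}
… ∩ ⟦left of j⟧ = {f, h, k, n} ∩ {a, c, e, f, g, h, i, j, k, n} = {f, h, k, n}
… ∩ ⟦in front of d⟧ = {f, h, k, n} ∩ {b, d, e, g, h, l, n} = {h, n}
… ∩ ⟦French⟧ = {h, n} ∩ {a, d, e, f, h, j, m, n} = {h, n}
So ⟦French pen that matched l left of j in front of d⟧ = {h, n}.

{h, n}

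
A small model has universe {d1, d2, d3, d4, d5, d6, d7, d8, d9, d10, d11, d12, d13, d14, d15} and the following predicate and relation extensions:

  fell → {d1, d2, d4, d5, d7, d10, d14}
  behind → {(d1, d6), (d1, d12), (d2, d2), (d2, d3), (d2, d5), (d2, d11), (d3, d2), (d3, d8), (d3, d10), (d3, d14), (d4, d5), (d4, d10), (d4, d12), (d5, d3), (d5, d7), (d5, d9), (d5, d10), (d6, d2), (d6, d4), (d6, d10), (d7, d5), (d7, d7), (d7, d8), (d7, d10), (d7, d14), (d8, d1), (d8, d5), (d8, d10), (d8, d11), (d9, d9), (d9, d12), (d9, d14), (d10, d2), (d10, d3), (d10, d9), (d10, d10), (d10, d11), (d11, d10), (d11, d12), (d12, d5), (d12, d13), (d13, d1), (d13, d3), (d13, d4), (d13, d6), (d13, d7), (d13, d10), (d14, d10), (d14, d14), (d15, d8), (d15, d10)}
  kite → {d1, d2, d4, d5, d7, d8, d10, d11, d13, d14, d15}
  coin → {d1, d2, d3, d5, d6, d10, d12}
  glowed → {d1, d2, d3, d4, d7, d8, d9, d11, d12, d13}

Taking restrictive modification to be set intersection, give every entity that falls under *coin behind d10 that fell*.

{d5, d10}

⟦behind d10⟧ = {x : ⟨x, d10⟩ ∈ ⟦behind⟧} = {d3, d4, d5, d6, d7, d8, d10, d11, d13, d14, d15}
⟦that fell⟧ = ⟦fell⟧ = {d1, d2, d4, d5, d7, d10, d14}
⟦coin⟧ = {d1, d2, d3, d5, d6, d10, d12}
… ∩ ⟦behind d10⟧ = {d1, d2, d3, d5, d6, d10, d12} ∩ {d3, d4, d5, d6, d7, d8, d10, d11, d13, d14, d15} = {d3, d5, d6, d10}
… ∩ ⟦that fell⟧ = {d3, d5, d6, d10} ∩ {d1, d2, d4, d5, d7, d10, d14} = {d5, d10}
So ⟦coin behind d10 that fell⟧ = {d5, d10}.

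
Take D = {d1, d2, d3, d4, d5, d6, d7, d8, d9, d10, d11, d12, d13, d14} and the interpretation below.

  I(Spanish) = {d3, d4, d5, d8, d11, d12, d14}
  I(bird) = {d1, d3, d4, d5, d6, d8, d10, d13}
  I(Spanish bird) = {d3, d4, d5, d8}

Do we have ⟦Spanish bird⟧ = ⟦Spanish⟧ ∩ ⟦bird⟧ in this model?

yes

⟦Spanish⟧ ∩ ⟦bird⟧ = {d3, d4, d5, d8, d11, d12, d14} ∩ {d1, d3, d4, d5, d6, d8, d10, d13} = {d3, d4, d5, d8}
Observed ⟦Spanish bird⟧ = {d3, d4, d5, d8}.
These coincide, so the modifier is intersective here.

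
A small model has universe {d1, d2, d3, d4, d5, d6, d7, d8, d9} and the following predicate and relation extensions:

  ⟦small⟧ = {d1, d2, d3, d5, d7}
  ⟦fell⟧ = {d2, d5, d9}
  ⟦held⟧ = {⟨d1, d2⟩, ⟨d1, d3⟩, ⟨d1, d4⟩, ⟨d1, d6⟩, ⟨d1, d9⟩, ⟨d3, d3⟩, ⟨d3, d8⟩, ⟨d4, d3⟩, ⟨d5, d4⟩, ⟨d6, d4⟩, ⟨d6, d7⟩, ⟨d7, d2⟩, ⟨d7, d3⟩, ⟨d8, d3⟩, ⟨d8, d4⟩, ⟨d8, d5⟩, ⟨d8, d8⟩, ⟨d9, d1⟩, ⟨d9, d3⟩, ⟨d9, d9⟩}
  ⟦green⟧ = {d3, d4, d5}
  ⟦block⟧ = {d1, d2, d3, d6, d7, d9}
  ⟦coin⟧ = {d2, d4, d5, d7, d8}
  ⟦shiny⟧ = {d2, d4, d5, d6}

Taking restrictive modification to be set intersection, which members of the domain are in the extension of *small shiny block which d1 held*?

⟦which d1 held⟧ = {x : ⟨d1, x⟩ ∈ ⟦held⟧} = {d2, d3, d4, d6, d9}
⟦block⟧ = {d1, d2, d3, d6, d7, d9}
… ∩ ⟦which d1 held⟧ = {d1, d2, d3, d6, d7, d9} ∩ {d2, d3, d4, d6, d9} = {d2, d3, d6, d9}
… ∩ ⟦small⟧ = {d2, d3, d6, d9} ∩ {d1, d2, d3, d5, d7} = {d2, d3}
… ∩ ⟦shiny⟧ = {d2, d3} ∩ {d2, d4, d5, d6} = {d2}
So ⟦small shiny block which d1 held⟧ = {d2}.

{d2}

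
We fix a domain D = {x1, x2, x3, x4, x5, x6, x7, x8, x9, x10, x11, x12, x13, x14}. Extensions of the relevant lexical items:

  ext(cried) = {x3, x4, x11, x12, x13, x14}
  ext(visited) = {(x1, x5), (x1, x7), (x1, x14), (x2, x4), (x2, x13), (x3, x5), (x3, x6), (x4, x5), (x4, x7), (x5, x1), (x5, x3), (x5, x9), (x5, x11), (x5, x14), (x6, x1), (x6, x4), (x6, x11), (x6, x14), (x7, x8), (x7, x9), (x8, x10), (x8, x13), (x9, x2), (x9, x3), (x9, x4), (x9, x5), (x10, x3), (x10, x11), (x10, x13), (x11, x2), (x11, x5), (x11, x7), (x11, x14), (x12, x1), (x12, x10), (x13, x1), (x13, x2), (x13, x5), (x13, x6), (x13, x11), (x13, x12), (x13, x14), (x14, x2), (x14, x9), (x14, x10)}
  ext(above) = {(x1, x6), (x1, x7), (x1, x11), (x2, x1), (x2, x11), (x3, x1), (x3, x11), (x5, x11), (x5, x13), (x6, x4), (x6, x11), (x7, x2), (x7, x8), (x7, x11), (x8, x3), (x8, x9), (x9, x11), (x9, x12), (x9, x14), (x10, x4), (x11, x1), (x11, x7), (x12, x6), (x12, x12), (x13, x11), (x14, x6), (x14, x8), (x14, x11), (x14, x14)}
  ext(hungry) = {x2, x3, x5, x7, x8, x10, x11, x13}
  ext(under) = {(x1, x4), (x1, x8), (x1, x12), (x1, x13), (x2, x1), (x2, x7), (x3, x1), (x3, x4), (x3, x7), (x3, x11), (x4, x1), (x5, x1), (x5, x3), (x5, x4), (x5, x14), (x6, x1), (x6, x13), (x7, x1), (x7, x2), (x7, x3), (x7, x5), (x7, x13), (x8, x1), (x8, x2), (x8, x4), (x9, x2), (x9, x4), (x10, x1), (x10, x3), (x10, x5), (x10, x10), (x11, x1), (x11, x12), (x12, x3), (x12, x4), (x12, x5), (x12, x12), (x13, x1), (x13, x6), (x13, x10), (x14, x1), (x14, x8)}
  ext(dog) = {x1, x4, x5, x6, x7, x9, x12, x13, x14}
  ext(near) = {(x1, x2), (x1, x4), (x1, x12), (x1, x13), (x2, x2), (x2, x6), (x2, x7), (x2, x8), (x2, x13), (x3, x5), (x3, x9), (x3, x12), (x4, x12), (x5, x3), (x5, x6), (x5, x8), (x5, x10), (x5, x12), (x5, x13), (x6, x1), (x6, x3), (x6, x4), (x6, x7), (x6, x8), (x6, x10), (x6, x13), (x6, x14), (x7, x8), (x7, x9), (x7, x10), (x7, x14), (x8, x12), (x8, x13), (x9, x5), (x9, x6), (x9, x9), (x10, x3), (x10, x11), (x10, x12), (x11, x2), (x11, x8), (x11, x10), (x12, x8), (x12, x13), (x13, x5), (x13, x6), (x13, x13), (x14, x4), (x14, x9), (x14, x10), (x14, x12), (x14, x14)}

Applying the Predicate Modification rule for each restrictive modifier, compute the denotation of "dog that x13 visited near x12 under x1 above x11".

⟦that x13 visited⟧ = {x : ⟨x13, x⟩ ∈ ⟦visited⟧} = {x1, x2, x5, x6, x11, x12, x14}
⟦near x12⟧ = {x : ⟨x, x12⟩ ∈ ⟦near⟧} = {x1, x3, x4, x5, x8, x10, x14}
⟦under x1⟧ = {x : ⟨x, x1⟩ ∈ ⟦under⟧} = {x2, x3, x4, x5, x6, x7, x8, x10, x11, x13, x14}
⟦above x11⟧ = {x : ⟨x, x11⟩ ∈ ⟦above⟧} = {x1, x2, x3, x5, x6, x7, x9, x13, x14}
⟦dog⟧ = {x1, x4, x5, x6, x7, x9, x12, x13, x14}
… ∩ ⟦that x13 visited⟧ = {x1, x4, x5, x6, x7, x9, x12, x13, x14} ∩ {x1, x2, x5, x6, x11, x12, x14} = {x1, x5, x6, x12, x14}
… ∩ ⟦near x12⟧ = {x1, x5, x6, x12, x14} ∩ {x1, x3, x4, x5, x8, x10, x14} = {x1, x5, x14}
… ∩ ⟦under x1⟧ = {x1, x5, x14} ∩ {x2, x3, x4, x5, x6, x7, x8, x10, x11, x13, x14} = {x5, x14}
… ∩ ⟦above x11⟧ = {x5, x14} ∩ {x1, x2, x3, x5, x6, x7, x9, x13, x14} = {x5, x14}
So ⟦dog that x13 visited near x12 under x1 above x11⟧ = {x5, x14}.

{x5, x14}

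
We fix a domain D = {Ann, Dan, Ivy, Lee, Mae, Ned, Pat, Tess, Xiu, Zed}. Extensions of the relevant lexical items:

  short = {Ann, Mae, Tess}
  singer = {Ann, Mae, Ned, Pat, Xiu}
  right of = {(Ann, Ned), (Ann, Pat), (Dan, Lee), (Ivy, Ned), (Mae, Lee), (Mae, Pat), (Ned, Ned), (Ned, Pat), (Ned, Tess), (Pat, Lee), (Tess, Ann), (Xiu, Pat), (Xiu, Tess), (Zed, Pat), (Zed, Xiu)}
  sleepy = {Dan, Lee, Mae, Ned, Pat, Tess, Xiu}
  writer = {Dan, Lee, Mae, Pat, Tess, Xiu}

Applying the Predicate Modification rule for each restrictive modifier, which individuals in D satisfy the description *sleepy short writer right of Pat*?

⟦right of Pat⟧ = {x : ⟨x, Pat⟩ ∈ ⟦right of⟧} = {Ann, Mae, Ned, Xiu, Zed}
⟦writer⟧ = {Dan, Lee, Mae, Pat, Tess, Xiu}
… ∩ ⟦right of Pat⟧ = {Dan, Lee, Mae, Pat, Tess, Xiu} ∩ {Ann, Mae, Ned, Xiu, Zed} = {Mae, Xiu}
… ∩ ⟦sleepy⟧ = {Mae, Xiu} ∩ {Dan, Lee, Mae, Ned, Pat, Tess, Xiu} = {Mae, Xiu}
… ∩ ⟦short⟧ = {Mae, Xiu} ∩ {Ann, Mae, Tess} = {Mae}
So ⟦sleepy short writer right of Pat⟧ = {Mae}.

{Mae}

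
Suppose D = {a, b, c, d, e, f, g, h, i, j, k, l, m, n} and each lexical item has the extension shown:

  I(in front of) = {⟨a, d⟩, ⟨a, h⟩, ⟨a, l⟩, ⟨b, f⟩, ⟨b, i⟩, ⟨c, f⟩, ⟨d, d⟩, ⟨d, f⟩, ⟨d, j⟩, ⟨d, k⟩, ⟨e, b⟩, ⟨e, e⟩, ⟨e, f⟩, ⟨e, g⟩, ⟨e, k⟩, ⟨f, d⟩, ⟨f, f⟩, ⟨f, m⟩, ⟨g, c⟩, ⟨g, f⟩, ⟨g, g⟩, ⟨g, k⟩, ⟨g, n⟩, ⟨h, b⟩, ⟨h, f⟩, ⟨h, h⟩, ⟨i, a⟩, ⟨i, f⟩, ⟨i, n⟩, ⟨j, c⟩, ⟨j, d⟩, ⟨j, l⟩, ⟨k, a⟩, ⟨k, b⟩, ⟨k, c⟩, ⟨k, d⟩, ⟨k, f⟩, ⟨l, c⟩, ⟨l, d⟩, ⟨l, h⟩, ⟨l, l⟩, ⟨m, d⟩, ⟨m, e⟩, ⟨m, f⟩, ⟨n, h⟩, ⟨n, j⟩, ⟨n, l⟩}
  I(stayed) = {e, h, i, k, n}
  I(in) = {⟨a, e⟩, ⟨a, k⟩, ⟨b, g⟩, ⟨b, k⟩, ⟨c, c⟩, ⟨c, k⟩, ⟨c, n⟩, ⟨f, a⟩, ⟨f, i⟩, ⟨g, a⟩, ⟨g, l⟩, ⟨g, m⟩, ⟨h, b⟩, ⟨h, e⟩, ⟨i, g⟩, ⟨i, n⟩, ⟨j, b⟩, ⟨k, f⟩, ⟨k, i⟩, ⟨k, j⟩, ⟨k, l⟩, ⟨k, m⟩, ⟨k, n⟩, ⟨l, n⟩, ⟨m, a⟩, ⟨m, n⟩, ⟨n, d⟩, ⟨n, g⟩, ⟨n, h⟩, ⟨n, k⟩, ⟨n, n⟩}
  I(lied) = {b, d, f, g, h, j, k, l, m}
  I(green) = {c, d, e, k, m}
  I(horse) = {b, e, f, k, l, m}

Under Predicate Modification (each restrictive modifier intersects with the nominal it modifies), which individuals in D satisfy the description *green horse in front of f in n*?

⟦in front of f⟧ = {x : ⟨x, f⟩ ∈ ⟦in front of⟧} = {b, c, d, e, f, g, h, i, k, m}
⟦in n⟧ = {x : ⟨x, n⟩ ∈ ⟦in⟧} = {c, i, k, l, m, n}
⟦horse⟧ = {b, e, f, k, l, m}
… ∩ ⟦in front of f⟧ = {b, e, f, k, l, m} ∩ {b, c, d, e, f, g, h, i, k, m} = {b, e, f, k, m}
… ∩ ⟦in n⟧ = {b, e, f, k, m} ∩ {c, i, k, l, m, n} = {k, m}
… ∩ ⟦green⟧ = {k, m} ∩ {c, d, e, k, m} = {k, m}
So ⟦green horse in front of f in n⟧ = {k, m}.

{k, m}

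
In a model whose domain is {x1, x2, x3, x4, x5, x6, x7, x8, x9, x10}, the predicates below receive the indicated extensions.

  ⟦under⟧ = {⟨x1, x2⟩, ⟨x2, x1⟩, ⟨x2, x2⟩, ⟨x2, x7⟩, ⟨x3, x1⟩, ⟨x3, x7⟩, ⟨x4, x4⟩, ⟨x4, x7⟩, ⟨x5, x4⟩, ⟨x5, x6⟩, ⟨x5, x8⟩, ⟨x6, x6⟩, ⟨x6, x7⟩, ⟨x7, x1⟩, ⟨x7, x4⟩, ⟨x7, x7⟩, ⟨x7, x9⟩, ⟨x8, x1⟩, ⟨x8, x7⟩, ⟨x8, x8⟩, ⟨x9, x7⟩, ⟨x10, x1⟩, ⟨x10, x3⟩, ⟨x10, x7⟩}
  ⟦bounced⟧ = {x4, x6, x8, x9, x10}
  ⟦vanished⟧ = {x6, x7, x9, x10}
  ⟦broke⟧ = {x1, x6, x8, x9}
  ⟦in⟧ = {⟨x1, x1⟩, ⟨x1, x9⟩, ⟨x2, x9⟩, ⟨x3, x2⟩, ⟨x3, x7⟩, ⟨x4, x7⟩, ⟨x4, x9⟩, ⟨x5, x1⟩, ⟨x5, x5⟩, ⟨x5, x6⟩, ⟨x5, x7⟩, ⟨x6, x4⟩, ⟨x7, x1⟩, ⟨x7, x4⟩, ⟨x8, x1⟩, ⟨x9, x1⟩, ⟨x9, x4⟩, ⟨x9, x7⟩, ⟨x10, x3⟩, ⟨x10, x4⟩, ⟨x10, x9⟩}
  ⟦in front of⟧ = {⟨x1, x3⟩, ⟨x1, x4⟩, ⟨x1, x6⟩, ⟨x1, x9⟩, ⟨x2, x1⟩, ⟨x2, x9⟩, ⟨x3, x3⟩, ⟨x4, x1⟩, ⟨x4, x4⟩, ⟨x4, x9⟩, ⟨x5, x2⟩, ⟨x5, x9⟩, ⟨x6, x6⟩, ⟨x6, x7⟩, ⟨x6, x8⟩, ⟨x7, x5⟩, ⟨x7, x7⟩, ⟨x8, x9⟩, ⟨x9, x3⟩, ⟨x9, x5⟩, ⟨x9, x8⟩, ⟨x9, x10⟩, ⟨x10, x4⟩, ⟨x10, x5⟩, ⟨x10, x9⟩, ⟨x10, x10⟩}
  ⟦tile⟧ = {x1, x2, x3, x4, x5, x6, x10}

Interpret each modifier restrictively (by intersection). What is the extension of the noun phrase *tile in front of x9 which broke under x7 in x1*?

{ }

⟦in front of x9⟧ = {x : ⟨x, x9⟩ ∈ ⟦in front of⟧} = {x1, x2, x4, x5, x8, x10}
⟦which broke⟧ = ⟦broke⟧ = {x1, x6, x8, x9}
⟦under x7⟧ = {x : ⟨x, x7⟩ ∈ ⟦under⟧} = {x2, x3, x4, x6, x7, x8, x9, x10}
⟦in x1⟧ = {x : ⟨x, x1⟩ ∈ ⟦in⟧} = {x1, x5, x7, x8, x9}
⟦tile⟧ = {x1, x2, x3, x4, x5, x6, x10}
… ∩ ⟦in front of x9⟧ = {x1, x2, x3, x4, x5, x6, x10} ∩ {x1, x2, x4, x5, x8, x10} = {x1, x2, x4, x5, x10}
… ∩ ⟦which broke⟧ = {x1, x2, x4, x5, x10} ∩ {x1, x6, x8, x9} = {x1}
… ∩ ⟦under x7⟧ = {x1} ∩ {x2, x3, x4, x6, x7, x8, x9, x10} = ∅
… ∩ ⟦in x1⟧ = ∅ ∩ {x1, x5, x7, x8, x9} = ∅
So ⟦tile in front of x9 which broke under x7 in x1⟧ = { }.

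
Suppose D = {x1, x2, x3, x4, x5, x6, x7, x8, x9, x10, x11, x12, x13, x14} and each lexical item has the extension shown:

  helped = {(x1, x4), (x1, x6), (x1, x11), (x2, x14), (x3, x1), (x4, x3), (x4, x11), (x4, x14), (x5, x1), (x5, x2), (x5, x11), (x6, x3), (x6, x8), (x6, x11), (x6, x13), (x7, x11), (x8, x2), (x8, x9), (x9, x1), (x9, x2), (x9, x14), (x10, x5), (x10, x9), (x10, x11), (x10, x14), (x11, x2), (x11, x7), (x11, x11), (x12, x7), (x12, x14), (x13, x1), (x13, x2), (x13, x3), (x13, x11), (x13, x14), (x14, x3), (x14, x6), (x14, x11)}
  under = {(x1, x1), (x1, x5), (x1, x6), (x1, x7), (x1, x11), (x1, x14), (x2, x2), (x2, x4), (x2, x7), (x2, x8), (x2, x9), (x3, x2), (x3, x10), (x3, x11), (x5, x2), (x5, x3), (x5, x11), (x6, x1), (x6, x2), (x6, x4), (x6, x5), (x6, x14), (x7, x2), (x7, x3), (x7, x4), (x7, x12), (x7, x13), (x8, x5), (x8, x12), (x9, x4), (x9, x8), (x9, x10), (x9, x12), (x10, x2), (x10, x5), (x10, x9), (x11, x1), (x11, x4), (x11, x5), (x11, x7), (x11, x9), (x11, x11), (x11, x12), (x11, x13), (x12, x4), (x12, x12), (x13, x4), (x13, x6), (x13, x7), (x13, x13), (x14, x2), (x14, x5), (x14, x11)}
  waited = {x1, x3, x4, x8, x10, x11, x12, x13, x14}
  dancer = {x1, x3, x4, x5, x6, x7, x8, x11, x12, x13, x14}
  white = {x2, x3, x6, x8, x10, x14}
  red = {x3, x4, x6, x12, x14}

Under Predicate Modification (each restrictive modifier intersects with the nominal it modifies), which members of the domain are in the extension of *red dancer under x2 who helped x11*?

⟦under x2⟧ = {x : ⟨x, x2⟩ ∈ ⟦under⟧} = {x2, x3, x5, x6, x7, x10, x14}
⟦who helped x11⟧ = {x : ⟨x, x11⟩ ∈ ⟦helped⟧} = {x1, x4, x5, x6, x7, x10, x11, x13, x14}
⟦dancer⟧ = {x1, x3, x4, x5, x6, x7, x8, x11, x12, x13, x14}
… ∩ ⟦under x2⟧ = {x1, x3, x4, x5, x6, x7, x8, x11, x12, x13, x14} ∩ {x2, x3, x5, x6, x7, x10, x14} = {x3, x5, x6, x7, x14}
… ∩ ⟦who helped x11⟧ = {x3, x5, x6, x7, x14} ∩ {x1, x4, x5, x6, x7, x10, x11, x13, x14} = {x5, x6, x7, x14}
… ∩ ⟦red⟧ = {x5, x6, x7, x14} ∩ {x3, x4, x6, x12, x14} = {x6, x14}
So ⟦red dancer under x2 who helped x11⟧ = {x6, x14}.

{x6, x14}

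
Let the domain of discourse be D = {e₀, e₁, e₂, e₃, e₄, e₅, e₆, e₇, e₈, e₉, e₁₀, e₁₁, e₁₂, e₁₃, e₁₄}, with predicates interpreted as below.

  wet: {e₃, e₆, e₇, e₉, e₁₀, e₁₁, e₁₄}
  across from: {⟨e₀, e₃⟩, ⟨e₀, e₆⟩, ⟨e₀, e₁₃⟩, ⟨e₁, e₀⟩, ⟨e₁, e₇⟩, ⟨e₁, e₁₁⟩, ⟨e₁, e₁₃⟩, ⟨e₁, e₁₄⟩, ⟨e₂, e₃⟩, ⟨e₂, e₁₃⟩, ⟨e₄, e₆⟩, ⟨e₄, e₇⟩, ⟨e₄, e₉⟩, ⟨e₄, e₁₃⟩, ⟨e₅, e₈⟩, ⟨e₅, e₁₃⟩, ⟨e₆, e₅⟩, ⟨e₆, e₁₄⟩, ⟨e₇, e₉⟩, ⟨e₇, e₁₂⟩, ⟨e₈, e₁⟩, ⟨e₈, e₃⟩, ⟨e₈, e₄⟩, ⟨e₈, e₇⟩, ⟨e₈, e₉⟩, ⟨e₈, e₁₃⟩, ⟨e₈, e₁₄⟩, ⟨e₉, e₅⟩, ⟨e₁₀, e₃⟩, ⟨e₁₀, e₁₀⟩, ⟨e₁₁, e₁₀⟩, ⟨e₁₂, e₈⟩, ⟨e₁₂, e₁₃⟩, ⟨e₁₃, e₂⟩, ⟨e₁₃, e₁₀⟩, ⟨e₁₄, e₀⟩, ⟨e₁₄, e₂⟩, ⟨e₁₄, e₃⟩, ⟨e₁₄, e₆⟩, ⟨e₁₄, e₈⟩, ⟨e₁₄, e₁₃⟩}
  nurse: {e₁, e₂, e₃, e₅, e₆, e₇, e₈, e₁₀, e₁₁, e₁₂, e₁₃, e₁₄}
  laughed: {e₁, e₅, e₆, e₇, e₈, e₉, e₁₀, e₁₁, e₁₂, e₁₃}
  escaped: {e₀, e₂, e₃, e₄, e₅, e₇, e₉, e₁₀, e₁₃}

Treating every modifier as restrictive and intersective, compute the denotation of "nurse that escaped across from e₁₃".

⟦that escaped⟧ = ⟦escaped⟧ = {e₀, e₂, e₃, e₄, e₅, e₇, e₉, e₁₀, e₁₃}
⟦across from e₁₃⟧ = {x : ⟨x, e₁₃⟩ ∈ ⟦across from⟧} = {e₀, e₁, e₂, e₄, e₅, e₈, e₁₂, e₁₄}
⟦nurse⟧ = {e₁, e₂, e₃, e₅, e₆, e₇, e₈, e₁₀, e₁₁, e₁₂, e₁₃, e₁₄}
… ∩ ⟦that escaped⟧ = {e₁, e₂, e₃, e₅, e₆, e₇, e₈, e₁₀, e₁₁, e₁₂, e₁₃, e₁₄} ∩ {e₀, e₂, e₃, e₄, e₅, e₇, e₉, e₁₀, e₁₃} = {e₂, e₃, e₅, e₇, e₁₀, e₁₃}
… ∩ ⟦across from e₁₃⟧ = {e₂, e₃, e₅, e₇, e₁₀, e₁₃} ∩ {e₀, e₁, e₂, e₄, e₅, e₈, e₁₂, e₁₄} = {e₂, e₅}
So ⟦nurse that escaped across from e₁₃⟧ = {e₂, e₅}.

{e₂, e₅}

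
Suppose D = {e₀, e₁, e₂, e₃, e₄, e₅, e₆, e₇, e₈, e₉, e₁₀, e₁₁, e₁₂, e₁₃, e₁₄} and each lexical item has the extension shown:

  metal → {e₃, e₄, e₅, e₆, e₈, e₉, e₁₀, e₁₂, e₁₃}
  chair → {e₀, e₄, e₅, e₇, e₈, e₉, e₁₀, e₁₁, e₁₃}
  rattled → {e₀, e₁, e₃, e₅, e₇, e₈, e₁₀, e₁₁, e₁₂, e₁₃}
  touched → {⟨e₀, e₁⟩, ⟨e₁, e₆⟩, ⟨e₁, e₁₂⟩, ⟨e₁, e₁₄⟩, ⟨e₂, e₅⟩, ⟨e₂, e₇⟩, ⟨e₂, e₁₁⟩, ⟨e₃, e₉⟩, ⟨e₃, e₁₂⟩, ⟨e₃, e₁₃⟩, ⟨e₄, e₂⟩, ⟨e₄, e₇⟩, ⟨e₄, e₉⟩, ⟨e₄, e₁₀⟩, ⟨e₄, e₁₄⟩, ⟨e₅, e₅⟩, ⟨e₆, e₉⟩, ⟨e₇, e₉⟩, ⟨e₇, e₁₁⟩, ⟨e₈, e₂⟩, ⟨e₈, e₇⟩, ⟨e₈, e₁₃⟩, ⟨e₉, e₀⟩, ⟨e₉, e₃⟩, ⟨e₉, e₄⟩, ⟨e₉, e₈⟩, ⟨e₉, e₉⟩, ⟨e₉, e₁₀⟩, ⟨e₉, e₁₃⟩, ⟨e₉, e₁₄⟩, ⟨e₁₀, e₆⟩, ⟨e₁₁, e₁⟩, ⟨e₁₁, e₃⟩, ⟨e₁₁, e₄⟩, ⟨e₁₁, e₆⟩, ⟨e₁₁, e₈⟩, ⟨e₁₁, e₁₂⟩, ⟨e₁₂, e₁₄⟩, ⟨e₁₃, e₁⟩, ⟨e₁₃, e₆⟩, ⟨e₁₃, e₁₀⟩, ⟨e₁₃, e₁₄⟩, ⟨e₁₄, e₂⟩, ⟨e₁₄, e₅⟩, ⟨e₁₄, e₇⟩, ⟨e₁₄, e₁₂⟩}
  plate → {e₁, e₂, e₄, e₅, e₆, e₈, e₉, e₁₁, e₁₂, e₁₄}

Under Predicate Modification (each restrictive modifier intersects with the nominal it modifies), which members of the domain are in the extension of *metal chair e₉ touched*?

{e₄, e₈, e₉, e₁₀, e₁₃}

⟦e₉ touched⟧ = {x : ⟨e₉, x⟩ ∈ ⟦touched⟧} = {e₀, e₃, e₄, e₈, e₉, e₁₀, e₁₃, e₁₄}
⟦chair⟧ = {e₀, e₄, e₅, e₇, e₈, e₉, e₁₀, e₁₁, e₁₃}
… ∩ ⟦e₉ touched⟧ = {e₀, e₄, e₅, e₇, e₈, e₉, e₁₀, e₁₁, e₁₃} ∩ {e₀, e₃, e₄, e₈, e₉, e₁₀, e₁₃, e₁₄} = {e₀, e₄, e₈, e₉, e₁₀, e₁₃}
… ∩ ⟦metal⟧ = {e₀, e₄, e₈, e₉, e₁₀, e₁₃} ∩ {e₃, e₄, e₅, e₆, e₈, e₉, e₁₀, e₁₂, e₁₃} = {e₄, e₈, e₉, e₁₀, e₁₃}
So ⟦metal chair e₉ touched⟧ = {e₄, e₈, e₉, e₁₀, e₁₃}.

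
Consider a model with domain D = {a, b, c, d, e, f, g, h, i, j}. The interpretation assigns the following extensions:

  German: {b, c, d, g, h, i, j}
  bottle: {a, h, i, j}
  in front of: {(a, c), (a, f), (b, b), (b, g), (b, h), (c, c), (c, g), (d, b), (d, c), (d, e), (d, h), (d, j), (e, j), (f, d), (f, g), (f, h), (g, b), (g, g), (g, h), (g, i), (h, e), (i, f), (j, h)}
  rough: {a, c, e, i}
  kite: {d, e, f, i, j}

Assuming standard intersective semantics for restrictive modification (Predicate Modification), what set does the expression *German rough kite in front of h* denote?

⟦in front of h⟧ = {x : ⟨x, h⟩ ∈ ⟦in front of⟧} = {b, d, f, g, j}
⟦kite⟧ = {d, e, f, i, j}
… ∩ ⟦in front of h⟧ = {d, e, f, i, j} ∩ {b, d, f, g, j} = {d, f, j}
… ∩ ⟦German⟧ = {d, f, j} ∩ {b, c, d, g, h, i, j} = {d, j}
… ∩ ⟦rough⟧ = {d, j} ∩ {a, c, e, i} = ∅
So ⟦German rough kite in front of h⟧ = ∅.

∅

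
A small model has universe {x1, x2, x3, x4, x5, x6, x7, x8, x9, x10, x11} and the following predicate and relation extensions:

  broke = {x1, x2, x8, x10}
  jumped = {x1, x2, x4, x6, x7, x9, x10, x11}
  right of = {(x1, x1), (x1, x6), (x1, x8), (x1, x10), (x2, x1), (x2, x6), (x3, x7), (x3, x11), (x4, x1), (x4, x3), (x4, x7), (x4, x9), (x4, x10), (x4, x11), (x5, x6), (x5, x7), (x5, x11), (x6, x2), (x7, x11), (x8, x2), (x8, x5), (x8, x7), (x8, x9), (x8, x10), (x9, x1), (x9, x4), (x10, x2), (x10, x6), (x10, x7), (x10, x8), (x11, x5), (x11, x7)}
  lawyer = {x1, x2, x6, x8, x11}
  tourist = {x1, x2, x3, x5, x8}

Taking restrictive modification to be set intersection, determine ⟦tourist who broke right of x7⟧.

⟦who broke⟧ = ⟦broke⟧ = {x1, x2, x8, x10}
⟦right of x7⟧ = {x : ⟨x, x7⟩ ∈ ⟦right of⟧} = {x3, x4, x5, x8, x10, x11}
⟦tourist⟧ = {x1, x2, x3, x5, x8}
… ∩ ⟦who broke⟧ = {x1, x2, x3, x5, x8} ∩ {x1, x2, x8, x10} = {x1, x2, x8}
… ∩ ⟦right of x7⟧ = {x1, x2, x8} ∩ {x3, x4, x5, x8, x10, x11} = {x8}
So ⟦tourist who broke right of x7⟧ = {x8}.

{x8}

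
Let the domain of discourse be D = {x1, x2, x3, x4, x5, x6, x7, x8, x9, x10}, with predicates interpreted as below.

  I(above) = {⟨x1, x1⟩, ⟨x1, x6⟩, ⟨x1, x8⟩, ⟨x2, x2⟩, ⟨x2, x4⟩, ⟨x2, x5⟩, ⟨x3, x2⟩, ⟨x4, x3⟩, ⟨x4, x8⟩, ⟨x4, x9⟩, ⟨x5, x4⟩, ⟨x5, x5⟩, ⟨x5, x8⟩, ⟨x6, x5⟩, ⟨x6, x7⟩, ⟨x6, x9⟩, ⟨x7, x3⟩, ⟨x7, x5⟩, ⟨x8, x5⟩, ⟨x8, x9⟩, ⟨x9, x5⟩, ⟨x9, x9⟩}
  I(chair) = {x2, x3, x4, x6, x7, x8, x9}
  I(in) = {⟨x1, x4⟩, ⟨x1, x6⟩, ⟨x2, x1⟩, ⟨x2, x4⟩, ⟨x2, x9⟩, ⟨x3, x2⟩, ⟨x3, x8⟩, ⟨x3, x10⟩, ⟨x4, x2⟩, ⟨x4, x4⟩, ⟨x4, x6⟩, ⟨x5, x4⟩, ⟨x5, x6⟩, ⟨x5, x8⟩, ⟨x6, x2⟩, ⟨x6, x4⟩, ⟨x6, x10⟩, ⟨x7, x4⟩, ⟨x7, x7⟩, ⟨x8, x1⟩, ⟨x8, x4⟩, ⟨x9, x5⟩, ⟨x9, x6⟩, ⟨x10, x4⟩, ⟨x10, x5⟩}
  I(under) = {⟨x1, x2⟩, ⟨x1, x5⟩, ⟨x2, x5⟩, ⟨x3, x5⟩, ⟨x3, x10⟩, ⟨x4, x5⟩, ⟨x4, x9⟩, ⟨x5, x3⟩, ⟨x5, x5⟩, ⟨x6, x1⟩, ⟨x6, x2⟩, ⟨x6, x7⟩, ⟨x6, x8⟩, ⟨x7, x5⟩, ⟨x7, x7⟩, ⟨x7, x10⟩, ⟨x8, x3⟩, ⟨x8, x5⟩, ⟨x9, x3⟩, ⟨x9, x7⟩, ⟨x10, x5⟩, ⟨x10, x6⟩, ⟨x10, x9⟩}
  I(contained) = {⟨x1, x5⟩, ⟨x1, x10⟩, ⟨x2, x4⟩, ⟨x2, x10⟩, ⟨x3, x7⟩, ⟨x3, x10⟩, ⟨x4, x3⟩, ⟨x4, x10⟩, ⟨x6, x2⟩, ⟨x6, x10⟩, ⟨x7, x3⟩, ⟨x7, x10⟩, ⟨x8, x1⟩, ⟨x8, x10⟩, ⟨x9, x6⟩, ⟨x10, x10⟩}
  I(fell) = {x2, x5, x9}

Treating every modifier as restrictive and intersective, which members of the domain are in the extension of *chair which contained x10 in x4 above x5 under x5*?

⟦which contained x10⟧ = {x : ⟨x, x10⟩ ∈ ⟦contained⟧} = {x1, x2, x3, x4, x6, x7, x8, x10}
⟦in x4⟧ = {x : ⟨x, x4⟩ ∈ ⟦in⟧} = {x1, x2, x4, x5, x6, x7, x8, x10}
⟦above x5⟧ = {x : ⟨x, x5⟩ ∈ ⟦above⟧} = {x2, x5, x6, x7, x8, x9}
⟦under x5⟧ = {x : ⟨x, x5⟩ ∈ ⟦under⟧} = {x1, x2, x3, x4, x5, x7, x8, x10}
⟦chair⟧ = {x2, x3, x4, x6, x7, x8, x9}
… ∩ ⟦which contained x10⟧ = {x2, x3, x4, x6, x7, x8, x9} ∩ {x1, x2, x3, x4, x6, x7, x8, x10} = {x2, x3, x4, x6, x7, x8}
… ∩ ⟦in x4⟧ = {x2, x3, x4, x6, x7, x8} ∩ {x1, x2, x4, x5, x6, x7, x8, x10} = {x2, x4, x6, x7, x8}
… ∩ ⟦above x5⟧ = {x2, x4, x6, x7, x8} ∩ {x2, x5, x6, x7, x8, x9} = {x2, x6, x7, x8}
… ∩ ⟦under x5⟧ = {x2, x6, x7, x8} ∩ {x1, x2, x3, x4, x5, x7, x8, x10} = {x2, x7, x8}
So ⟦chair which contained x10 in x4 above x5 under x5⟧ = {x2, x7, x8}.

{x2, x7, x8}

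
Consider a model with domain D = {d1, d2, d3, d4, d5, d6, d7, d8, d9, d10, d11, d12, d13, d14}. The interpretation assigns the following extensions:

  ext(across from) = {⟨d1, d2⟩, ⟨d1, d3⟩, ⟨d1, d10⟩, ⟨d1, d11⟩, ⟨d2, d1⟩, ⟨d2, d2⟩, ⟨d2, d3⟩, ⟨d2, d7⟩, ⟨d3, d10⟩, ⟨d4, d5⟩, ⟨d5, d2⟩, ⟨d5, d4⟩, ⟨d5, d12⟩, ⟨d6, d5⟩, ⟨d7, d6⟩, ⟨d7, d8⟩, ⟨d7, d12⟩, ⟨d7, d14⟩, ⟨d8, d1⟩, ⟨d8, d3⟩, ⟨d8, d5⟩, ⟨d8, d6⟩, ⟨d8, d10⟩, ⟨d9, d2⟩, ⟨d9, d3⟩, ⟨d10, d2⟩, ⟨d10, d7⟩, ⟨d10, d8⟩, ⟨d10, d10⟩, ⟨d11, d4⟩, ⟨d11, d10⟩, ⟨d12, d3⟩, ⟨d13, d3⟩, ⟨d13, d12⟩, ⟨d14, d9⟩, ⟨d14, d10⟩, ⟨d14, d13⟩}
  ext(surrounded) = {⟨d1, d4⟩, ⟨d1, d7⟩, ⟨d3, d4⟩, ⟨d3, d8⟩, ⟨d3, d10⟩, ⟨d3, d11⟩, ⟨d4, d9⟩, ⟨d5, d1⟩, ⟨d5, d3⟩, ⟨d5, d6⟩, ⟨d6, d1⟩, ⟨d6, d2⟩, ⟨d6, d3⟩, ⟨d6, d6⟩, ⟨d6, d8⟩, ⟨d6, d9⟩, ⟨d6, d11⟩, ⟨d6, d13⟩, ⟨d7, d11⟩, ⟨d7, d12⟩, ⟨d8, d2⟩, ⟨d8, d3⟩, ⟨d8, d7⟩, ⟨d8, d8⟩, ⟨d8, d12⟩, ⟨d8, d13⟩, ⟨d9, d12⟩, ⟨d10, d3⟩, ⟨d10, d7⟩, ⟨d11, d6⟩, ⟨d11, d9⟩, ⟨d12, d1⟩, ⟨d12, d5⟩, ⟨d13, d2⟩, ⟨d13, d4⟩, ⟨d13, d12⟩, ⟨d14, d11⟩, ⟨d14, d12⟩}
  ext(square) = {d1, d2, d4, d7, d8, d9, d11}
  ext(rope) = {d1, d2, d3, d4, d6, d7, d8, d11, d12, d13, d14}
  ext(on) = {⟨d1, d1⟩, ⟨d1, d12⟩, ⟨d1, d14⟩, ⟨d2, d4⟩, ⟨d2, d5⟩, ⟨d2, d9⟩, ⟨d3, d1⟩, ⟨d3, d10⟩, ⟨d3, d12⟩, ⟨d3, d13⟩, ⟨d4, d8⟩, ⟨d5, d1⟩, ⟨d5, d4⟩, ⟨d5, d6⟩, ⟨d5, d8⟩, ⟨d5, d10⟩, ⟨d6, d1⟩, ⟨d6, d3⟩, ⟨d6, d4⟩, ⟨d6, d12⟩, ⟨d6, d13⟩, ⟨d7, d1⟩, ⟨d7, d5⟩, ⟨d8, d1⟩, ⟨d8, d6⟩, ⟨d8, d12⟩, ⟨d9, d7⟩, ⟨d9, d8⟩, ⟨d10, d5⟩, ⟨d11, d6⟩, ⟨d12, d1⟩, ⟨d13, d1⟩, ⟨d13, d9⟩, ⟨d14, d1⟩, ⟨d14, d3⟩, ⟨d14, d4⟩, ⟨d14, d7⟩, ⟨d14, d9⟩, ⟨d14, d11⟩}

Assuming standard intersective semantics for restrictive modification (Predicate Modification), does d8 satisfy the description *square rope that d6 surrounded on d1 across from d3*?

⟦that d6 surrounded⟧ = {x : ⟨d6, x⟩ ∈ ⟦surrounded⟧} = {d1, d2, d3, d6, d8, d9, d11, d13}
⟦on d1⟧ = {x : ⟨x, d1⟩ ∈ ⟦on⟧} = {d1, d3, d5, d6, d7, d8, d12, d13, d14}
⟦across from d3⟧ = {x : ⟨x, d3⟩ ∈ ⟦across from⟧} = {d1, d2, d8, d9, d12, d13}
⟦rope⟧ = {d1, d2, d3, d4, d6, d7, d8, d11, d12, d13, d14}
… ∩ ⟦that d6 surrounded⟧ = {d1, d2, d3, d4, d6, d7, d8, d11, d12, d13, d14} ∩ {d1, d2, d3, d6, d8, d9, d11, d13} = {d1, d2, d3, d6, d8, d11, d13}
… ∩ ⟦on d1⟧ = {d1, d2, d3, d6, d8, d11, d13} ∩ {d1, d3, d5, d6, d7, d8, d12, d13, d14} = {d1, d3, d6, d8, d13}
… ∩ ⟦across from d3⟧ = {d1, d3, d6, d8, d13} ∩ {d1, d2, d8, d9, d12, d13} = {d1, d8, d13}
… ∩ ⟦square⟧ = {d1, d8, d13} ∩ {d1, d2, d4, d7, d8, d9, d11} = {d1, d8}
⟦square rope that d6 surrounded on d1 across from d3⟧ = {d1, d8}; d8 ∈ this set.

yes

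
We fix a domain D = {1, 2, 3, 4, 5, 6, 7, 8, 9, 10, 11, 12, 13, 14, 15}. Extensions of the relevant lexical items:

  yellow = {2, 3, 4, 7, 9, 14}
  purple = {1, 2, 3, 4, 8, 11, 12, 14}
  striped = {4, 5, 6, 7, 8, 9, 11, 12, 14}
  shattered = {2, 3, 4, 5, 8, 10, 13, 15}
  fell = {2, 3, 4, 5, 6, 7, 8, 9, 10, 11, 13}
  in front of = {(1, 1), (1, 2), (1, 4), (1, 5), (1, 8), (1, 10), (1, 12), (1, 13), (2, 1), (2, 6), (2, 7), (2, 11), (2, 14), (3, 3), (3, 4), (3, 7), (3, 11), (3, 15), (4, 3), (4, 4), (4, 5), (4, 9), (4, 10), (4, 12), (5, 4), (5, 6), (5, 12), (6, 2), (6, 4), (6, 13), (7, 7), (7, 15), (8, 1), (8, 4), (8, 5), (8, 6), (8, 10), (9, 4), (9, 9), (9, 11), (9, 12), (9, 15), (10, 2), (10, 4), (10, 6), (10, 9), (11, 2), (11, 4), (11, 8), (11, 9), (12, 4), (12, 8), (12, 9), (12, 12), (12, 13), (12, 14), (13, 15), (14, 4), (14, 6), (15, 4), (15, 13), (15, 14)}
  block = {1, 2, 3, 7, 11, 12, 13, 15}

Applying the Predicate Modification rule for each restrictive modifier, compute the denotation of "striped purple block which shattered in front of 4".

⟦which shattered⟧ = ⟦shattered⟧ = {2, 3, 4, 5, 8, 10, 13, 15}
⟦in front of 4⟧ = {x : ⟨x, 4⟩ ∈ ⟦in front of⟧} = {1, 3, 4, 5, 6, 8, 9, 10, 11, 12, 14, 15}
⟦block⟧ = {1, 2, 3, 7, 11, 12, 13, 15}
… ∩ ⟦which shattered⟧ = {1, 2, 3, 7, 11, 12, 13, 15} ∩ {2, 3, 4, 5, 8, 10, 13, 15} = {2, 3, 13, 15}
… ∩ ⟦in front of 4⟧ = {2, 3, 13, 15} ∩ {1, 3, 4, 5, 6, 8, 9, 10, 11, 12, 14, 15} = {3, 15}
… ∩ ⟦striped⟧ = {3, 15} ∩ {4, 5, 6, 7, 8, 9, 11, 12, 14} = ∅
… ∩ ⟦purple⟧ = ∅ ∩ {1, 2, 3, 4, 8, 11, 12, 14} = ∅
So ⟦striped purple block which shattered in front of 4⟧ = { }.

{ }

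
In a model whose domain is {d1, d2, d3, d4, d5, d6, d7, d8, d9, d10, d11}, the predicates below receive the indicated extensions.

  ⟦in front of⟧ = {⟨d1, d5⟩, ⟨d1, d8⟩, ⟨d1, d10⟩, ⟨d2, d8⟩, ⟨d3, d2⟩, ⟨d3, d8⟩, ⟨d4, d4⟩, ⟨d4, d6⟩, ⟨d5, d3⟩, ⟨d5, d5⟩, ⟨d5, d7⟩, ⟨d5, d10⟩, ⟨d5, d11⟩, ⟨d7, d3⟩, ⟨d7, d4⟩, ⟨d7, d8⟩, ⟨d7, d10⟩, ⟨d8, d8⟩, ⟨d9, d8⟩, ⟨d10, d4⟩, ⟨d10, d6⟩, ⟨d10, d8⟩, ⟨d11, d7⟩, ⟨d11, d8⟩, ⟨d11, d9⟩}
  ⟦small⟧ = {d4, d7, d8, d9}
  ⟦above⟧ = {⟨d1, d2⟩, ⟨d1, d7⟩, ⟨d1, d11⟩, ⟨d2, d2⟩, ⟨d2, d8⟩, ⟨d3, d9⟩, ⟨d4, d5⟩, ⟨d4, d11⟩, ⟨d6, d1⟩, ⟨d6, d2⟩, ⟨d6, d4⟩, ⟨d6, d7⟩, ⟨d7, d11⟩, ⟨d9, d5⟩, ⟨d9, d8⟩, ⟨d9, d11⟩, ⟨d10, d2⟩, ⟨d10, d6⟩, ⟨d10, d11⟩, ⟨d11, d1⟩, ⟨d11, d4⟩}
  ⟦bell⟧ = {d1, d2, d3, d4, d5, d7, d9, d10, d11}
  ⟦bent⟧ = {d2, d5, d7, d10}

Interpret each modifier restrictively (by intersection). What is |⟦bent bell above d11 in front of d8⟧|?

2

⟦above d11⟧ = {x : ⟨x, d11⟩ ∈ ⟦above⟧} = {d1, d4, d7, d9, d10}
⟦in front of d8⟧ = {x : ⟨x, d8⟩ ∈ ⟦in front of⟧} = {d1, d2, d3, d7, d8, d9, d10, d11}
⟦bell⟧ = {d1, d2, d3, d4, d5, d7, d9, d10, d11}
… ∩ ⟦above d11⟧ = {d1, d2, d3, d4, d5, d7, d9, d10, d11} ∩ {d1, d4, d7, d9, d10} = {d1, d4, d7, d9, d10}
… ∩ ⟦in front of d8⟧ = {d1, d4, d7, d9, d10} ∩ {d1, d2, d3, d7, d8, d9, d10, d11} = {d1, d7, d9, d10}
… ∩ ⟦bent⟧ = {d1, d7, d9, d10} ∩ {d2, d5, d7, d10} = {d7, d10}
⟦bent bell above d11 in front of d8⟧ = {d7, d10}, so the cardinality is 2.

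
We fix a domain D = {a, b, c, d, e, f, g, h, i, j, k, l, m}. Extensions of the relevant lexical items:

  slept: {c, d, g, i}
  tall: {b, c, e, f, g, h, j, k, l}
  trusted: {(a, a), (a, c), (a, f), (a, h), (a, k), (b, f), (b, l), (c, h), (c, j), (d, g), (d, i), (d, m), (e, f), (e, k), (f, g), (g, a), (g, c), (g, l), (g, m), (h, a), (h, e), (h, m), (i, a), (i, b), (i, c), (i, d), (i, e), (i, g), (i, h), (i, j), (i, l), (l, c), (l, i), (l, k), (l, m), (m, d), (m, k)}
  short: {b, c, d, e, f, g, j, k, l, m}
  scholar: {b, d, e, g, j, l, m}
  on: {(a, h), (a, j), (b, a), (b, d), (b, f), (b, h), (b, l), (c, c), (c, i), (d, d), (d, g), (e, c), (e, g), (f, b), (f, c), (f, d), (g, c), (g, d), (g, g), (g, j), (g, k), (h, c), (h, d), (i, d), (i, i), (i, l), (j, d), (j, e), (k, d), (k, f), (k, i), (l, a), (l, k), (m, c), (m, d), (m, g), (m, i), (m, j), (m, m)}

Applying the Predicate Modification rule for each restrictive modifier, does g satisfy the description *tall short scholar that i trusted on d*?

⟦that i trusted⟧ = {x : ⟨i, x⟩ ∈ ⟦trusted⟧} = {a, b, c, d, e, g, h, j, l}
⟦on d⟧ = {x : ⟨x, d⟩ ∈ ⟦on⟧} = {b, d, f, g, h, i, j, k, m}
⟦scholar⟧ = {b, d, e, g, j, l, m}
… ∩ ⟦that i trusted⟧ = {b, d, e, g, j, l, m} ∩ {a, b, c, d, e, g, h, j, l} = {b, d, e, g, j, l}
… ∩ ⟦on d⟧ = {b, d, e, g, j, l} ∩ {b, d, f, g, h, i, j, k, m} = {b, d, g, j}
… ∩ ⟦tall⟧ = {b, d, g, j} ∩ {b, c, e, f, g, h, j, k, l} = {b, g, j}
… ∩ ⟦short⟧ = {b, g, j} ∩ {b, c, d, e, f, g, j, k, l, m} = {b, g, j}
⟦tall short scholar that i trusted on d⟧ = {b, g, j}; g ∈ this set.

yes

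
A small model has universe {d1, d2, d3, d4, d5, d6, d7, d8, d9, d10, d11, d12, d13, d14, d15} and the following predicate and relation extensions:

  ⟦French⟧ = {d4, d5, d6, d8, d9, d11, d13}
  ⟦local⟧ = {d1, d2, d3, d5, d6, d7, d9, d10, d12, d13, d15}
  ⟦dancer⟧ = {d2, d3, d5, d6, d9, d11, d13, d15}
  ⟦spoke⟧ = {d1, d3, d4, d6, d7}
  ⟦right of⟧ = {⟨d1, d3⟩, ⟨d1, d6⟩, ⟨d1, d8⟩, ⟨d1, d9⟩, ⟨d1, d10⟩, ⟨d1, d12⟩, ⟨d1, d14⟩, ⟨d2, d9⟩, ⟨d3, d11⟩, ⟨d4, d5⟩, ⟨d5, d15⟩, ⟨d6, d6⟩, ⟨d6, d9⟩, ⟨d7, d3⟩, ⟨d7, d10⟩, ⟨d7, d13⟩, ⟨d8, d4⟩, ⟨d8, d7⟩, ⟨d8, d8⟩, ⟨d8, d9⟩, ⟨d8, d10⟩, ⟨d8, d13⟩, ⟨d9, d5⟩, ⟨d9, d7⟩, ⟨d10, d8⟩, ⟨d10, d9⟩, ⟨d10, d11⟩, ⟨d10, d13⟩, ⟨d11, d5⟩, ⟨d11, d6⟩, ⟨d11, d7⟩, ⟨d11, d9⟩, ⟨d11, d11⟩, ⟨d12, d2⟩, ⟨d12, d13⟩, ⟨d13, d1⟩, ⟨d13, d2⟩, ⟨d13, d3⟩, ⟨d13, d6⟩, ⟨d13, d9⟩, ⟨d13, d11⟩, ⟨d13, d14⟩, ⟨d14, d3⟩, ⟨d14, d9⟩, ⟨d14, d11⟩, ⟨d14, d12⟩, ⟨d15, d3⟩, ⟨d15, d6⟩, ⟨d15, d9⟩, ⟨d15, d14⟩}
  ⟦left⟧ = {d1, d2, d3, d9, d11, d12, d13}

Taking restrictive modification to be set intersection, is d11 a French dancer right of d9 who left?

yes

⟦right of d9⟧ = {x : ⟨x, d9⟩ ∈ ⟦right of⟧} = {d1, d2, d6, d8, d10, d11, d13, d14, d15}
⟦who left⟧ = ⟦left⟧ = {d1, d2, d3, d9, d11, d12, d13}
⟦dancer⟧ = {d2, d3, d5, d6, d9, d11, d13, d15}
… ∩ ⟦right of d9⟧ = {d2, d3, d5, d6, d9, d11, d13, d15} ∩ {d1, d2, d6, d8, d10, d11, d13, d14, d15} = {d2, d6, d11, d13, d15}
… ∩ ⟦who left⟧ = {d2, d6, d11, d13, d15} ∩ {d1, d2, d3, d9, d11, d12, d13} = {d2, d11, d13}
… ∩ ⟦French⟧ = {d2, d11, d13} ∩ {d4, d5, d6, d8, d9, d11, d13} = {d11, d13}
⟦French dancer right of d9 who left⟧ = {d11, d13}; d11 ∈ this set.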